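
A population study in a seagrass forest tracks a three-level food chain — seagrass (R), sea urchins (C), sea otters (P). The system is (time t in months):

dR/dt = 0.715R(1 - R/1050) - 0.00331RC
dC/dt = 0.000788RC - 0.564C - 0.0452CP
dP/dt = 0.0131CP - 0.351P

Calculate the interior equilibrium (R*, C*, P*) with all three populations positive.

R* ≈ 920, C* ≈ 26.8, P* ≈ 3.56

From dP/dt = 0: 0.0131C* = 0.351, so C* = 26.8.
From dR/dt = 0: 0.715(1 - R*/1050) = 0.00331·26.8, giving R* = 1050·(1 - 0.124) = 920.
From dC/dt = 0: 0.000788·920 - 0.564 = 0.0452P*, so P* = 0.161/0.0452 = 3.56.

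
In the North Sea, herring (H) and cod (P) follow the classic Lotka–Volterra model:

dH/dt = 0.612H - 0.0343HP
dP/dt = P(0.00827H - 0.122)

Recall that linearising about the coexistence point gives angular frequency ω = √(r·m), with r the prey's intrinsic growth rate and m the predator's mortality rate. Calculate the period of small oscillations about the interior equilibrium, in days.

Here r = 0.612 and m = 0.122, so r·m = 0.0747.
ω = √0.0747 = 0.273 per day, hence T = 2π/ω ≈ 23 days.

T ≈ 23 days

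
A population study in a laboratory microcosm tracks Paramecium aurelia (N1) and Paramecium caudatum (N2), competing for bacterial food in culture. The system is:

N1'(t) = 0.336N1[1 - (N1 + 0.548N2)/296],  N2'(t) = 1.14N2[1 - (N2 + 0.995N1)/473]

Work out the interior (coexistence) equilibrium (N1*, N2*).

N1* ≈ 80.9, N2* ≈ 392

Setting both brackets to zero gives the nullclines N1 + 0.548N2 = 296 and 0.995N1 + N2 = 473.
Substituting N2 = 473 - 0.995N1 into the first: N1(1 - 0.548·0.995) = 296 - 0.548·473.
So N1* = 36.8/0.455 = 80.9, and then N2* = 473 - 0.995·80.9 = 392.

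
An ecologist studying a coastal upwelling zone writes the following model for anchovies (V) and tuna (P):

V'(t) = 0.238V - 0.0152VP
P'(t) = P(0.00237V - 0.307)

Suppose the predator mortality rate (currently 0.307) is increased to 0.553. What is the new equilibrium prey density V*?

V* ≈ 233

At the interior fixed point, setting dP/dt = 0 with P > 0 fixes V* = (predator death rate)/(VP coefficient) — independent of the other coefficients.
With the change, V* = 0.553/0.00237 = 233; it rises from 130.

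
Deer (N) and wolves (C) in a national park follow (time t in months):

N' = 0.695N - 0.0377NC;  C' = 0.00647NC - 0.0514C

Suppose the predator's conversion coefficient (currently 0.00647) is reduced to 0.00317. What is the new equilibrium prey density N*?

N* ≈ 16.2

At the interior fixed point, setting dC/dt = 0 with C > 0 fixes N* = (predator death rate)/(NC coefficient) — independent of the other coefficients.
With the change, N* = 0.0514/0.00317 = 16.2; it rises from 7.94.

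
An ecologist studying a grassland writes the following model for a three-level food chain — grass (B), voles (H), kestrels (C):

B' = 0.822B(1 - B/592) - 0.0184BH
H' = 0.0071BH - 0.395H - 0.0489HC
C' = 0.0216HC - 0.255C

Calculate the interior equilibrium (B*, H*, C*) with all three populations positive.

From dC/dt = 0: 0.0216H* = 0.255, so H* = 11.8.
From dB/dt = 0: 0.822(1 - B*/592) = 0.0184·11.8, giving B* = 592·(1 - 0.264) = 436.
From dH/dt = 0: 0.0071·436 - 0.395 = 0.0489C*, so C* = 2.7/0.0489 = 55.2.

B* ≈ 436, H* ≈ 11.8, C* ≈ 55.2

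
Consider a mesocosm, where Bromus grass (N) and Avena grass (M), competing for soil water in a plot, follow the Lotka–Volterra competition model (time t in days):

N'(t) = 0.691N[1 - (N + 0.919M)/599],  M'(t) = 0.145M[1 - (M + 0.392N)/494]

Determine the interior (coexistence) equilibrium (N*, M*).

N* ≈ 227, M* ≈ 405

Setting both brackets to zero gives the nullclines N + 0.919M = 599 and 0.392N + M = 494.
Substituting M = 494 - 0.392N into the first: N(1 - 0.919·0.392) = 599 - 0.919·494.
So N* = 145/0.64 = 227, and then M* = 494 - 0.392·227 = 405.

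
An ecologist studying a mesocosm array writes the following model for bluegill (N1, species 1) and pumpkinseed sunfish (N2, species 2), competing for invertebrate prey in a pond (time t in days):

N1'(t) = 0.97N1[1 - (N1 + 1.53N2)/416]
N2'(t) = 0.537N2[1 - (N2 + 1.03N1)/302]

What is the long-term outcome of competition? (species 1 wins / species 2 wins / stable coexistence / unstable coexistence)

Compare the nullcline intercepts: K1/α12 = 416/1.53 = 272 < K2 = 302; K2/α21 = 302/1.03 = 293 < K1 = 416.
Since both are reversed, neither can invade when rare; the interior point is a saddle.

unstable coexistence (outcome depends on initial conditions)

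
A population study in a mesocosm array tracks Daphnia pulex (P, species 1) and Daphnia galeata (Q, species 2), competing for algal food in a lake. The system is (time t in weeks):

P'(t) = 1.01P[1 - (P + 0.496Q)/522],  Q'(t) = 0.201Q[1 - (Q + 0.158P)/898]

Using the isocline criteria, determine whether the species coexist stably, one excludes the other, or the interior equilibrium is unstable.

stable coexistence

Compare the nullcline intercepts: K1/α12 = 522/0.496 = 1050 > K2 = 898; K2/α21 = 898/0.158 = 5680 > K1 = 522.
Since both inequalities hold, each species can invade when rare, so the interior equilibrium is stable.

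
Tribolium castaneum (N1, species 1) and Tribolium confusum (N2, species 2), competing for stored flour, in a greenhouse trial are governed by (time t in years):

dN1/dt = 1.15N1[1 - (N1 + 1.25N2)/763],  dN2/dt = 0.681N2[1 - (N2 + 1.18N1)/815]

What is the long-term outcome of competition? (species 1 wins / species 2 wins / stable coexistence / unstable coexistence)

Compare the nullcline intercepts: K1/α12 = 763/1.25 = 610 < K2 = 815; K2/α21 = 815/1.18 = 691 < K1 = 763.
Since both are reversed, neither can invade when rare; the interior point is a saddle.

unstable coexistence (outcome depends on initial conditions)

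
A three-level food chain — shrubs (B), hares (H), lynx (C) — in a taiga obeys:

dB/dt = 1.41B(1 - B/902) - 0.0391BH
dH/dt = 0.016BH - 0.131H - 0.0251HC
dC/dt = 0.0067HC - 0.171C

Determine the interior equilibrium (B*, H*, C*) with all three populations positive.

B* ≈ 264, H* ≈ 25.5, C* ≈ 163

From dC/dt = 0: 0.0067H* = 0.171, so H* = 25.5.
From dB/dt = 0: 1.41(1 - B*/902) = 0.0391·25.5, giving B* = 902·(1 - 0.708) = 264.
From dH/dt = 0: 0.016·264 - 0.131 = 0.0251C*, so C* = 4.09/0.0251 = 163.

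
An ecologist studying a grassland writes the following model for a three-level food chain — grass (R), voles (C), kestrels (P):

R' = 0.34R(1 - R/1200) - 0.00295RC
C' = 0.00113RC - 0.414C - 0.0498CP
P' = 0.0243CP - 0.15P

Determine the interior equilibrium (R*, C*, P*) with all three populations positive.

From dP/dt = 0: 0.0243C* = 0.15, so C* = 6.17.
From dR/dt = 0: 0.34(1 - R*/1200) = 0.00295·6.17, giving R* = 1200·(1 - 0.0536) = 1140.
From dC/dt = 0: 0.00113·1140 - 0.414 = 0.0498P*, so P* = 0.869/0.0498 = 17.5.

R* ≈ 1140, C* ≈ 6.17, P* ≈ 17.5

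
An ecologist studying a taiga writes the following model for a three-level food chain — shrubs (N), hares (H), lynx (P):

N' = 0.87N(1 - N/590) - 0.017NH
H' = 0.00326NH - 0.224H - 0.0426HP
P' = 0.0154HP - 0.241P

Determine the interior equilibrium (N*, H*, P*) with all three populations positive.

N* ≈ 410, H* ≈ 15.6, P* ≈ 26.1

From dP/dt = 0: 0.0154H* = 0.241, so H* = 15.6.
From dN/dt = 0: 0.87(1 - N*/590) = 0.017·15.6, giving N* = 590·(1 - 0.306) = 410.
From dH/dt = 0: 0.00326·410 - 0.224 = 0.0426P*, so P* = 1.11/0.0426 = 26.1.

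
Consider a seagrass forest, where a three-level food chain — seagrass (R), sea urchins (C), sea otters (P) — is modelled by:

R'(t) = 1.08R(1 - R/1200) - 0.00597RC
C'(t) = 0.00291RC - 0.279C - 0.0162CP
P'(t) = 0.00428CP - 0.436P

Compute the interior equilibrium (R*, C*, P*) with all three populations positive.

R* ≈ 524, C* ≈ 102, P* ≈ 77

From dP/dt = 0: 0.00428C* = 0.436, so C* = 102.
From dR/dt = 0: 1.08(1 - R*/1200) = 0.00597·102, giving R* = 1200·(1 - 0.563) = 524.
From dC/dt = 0: 0.00291·524 - 0.279 = 0.0162P*, so P* = 1.25/0.0162 = 77.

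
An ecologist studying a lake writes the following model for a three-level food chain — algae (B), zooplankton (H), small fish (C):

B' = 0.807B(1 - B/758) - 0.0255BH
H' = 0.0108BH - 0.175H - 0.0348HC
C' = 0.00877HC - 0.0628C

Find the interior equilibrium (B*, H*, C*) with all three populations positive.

From dC/dt = 0: 0.00877H* = 0.0628, so H* = 7.16.
From dB/dt = 0: 0.807(1 - B*/758) = 0.0255·7.16, giving B* = 758·(1 - 0.226) = 586.
From dH/dt = 0: 0.0108·586 - 0.175 = 0.0348C*, so C* = 6.16/0.0348 = 177.

B* ≈ 586, H* ≈ 7.16, C* ≈ 177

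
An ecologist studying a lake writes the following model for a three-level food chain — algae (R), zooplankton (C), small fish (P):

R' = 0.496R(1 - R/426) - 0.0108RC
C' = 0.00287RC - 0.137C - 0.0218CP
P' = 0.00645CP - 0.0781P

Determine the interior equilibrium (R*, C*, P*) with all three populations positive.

R* ≈ 314, C* ≈ 12.1, P* ≈ 35

From dP/dt = 0: 0.00645C* = 0.0781, so C* = 12.1.
From dR/dt = 0: 0.496(1 - R*/426) = 0.0108·12.1, giving R* = 426·(1 - 0.264) = 314.
From dC/dt = 0: 0.00287·314 - 0.137 = 0.0218P*, so P* = 0.763/0.0218 = 35.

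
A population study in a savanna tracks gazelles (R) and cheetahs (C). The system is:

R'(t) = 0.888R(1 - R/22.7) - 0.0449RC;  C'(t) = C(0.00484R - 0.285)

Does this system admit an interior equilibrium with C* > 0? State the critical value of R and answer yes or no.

The predator equation gives dC/dt > 0 only when R > 0.285/0.00484 = 58.9.
Without the predator, R → K = 22.7. Since 22.7 < 58.9, the predator cannot invade.

Threshold R = 58.9; K < 58.9, so no, the predator goes extinct.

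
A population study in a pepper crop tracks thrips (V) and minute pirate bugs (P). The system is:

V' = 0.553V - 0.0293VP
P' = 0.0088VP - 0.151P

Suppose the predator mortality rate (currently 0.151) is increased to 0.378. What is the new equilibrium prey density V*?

At the interior fixed point, setting dP/dt = 0 with P > 0 fixes V* = (predator death rate)/(VP coefficient) — independent of the other coefficients.
With the change, V* = 0.378/0.0088 = 43; it rises from 17.2.

V* ≈ 43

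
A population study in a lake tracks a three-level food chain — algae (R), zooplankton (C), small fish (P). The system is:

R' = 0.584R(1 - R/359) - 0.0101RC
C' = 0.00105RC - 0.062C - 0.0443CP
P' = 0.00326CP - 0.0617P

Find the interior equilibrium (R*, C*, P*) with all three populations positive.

R* ≈ 241, C* ≈ 18.9, P* ≈ 4.32

From dP/dt = 0: 0.00326C* = 0.0617, so C* = 18.9.
From dR/dt = 0: 0.584(1 - R*/359) = 0.0101·18.9, giving R* = 359·(1 - 0.327) = 241.
From dC/dt = 0: 0.00105·241 - 0.062 = 0.0443P*, so P* = 0.192/0.0443 = 4.32.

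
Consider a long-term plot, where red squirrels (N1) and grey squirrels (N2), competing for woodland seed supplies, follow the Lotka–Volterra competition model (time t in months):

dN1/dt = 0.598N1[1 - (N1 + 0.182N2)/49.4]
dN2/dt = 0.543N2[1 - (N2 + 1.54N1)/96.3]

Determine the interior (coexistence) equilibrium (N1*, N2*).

N1* ≈ 44.3, N2* ≈ 28.1

Setting both brackets to zero gives the nullclines N1 + 0.182N2 = 49.4 and 1.54N1 + N2 = 96.3.
Substituting N2 = 96.3 - 1.54N1 into the first: N1(1 - 0.182·1.54) = 49.4 - 0.182·96.3.
So N1* = 31.9/0.72 = 44.3, and then N2* = 96.3 - 1.54·44.3 = 28.1.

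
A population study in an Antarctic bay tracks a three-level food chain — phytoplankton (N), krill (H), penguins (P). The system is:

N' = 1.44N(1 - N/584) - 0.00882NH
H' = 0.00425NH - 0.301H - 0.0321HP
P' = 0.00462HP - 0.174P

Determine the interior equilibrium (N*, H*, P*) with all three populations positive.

From dP/dt = 0: 0.00462H* = 0.174, so H* = 37.7.
From dN/dt = 0: 1.44(1 - N*/584) = 0.00882·37.7, giving N* = 584·(1 - 0.231) = 449.
From dH/dt = 0: 0.00425·449 - 0.301 = 0.0321P*, so P* = 1.61/0.0321 = 50.1.

N* ≈ 449, H* ≈ 37.7, P* ≈ 50.1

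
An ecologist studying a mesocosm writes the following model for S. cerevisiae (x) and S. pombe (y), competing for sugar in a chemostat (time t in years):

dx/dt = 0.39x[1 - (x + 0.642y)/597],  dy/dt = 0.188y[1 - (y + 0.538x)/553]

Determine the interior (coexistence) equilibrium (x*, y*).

Setting both brackets to zero gives the nullclines x + 0.642y = 597 and 0.538x + y = 553.
Substituting y = 553 - 0.538x into the first: x(1 - 0.642·0.538) = 597 - 0.642·553.
So x* = 242/0.655 = 370, and then y* = 553 - 0.538·370 = 354.

x* ≈ 370, y* ≈ 354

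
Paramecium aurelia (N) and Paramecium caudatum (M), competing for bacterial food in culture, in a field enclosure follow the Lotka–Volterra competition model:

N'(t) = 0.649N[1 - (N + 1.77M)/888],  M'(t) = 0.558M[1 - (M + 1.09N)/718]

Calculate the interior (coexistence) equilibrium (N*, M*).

N* ≈ 412, M* ≈ 269

Setting both brackets to zero gives the nullclines N + 1.77M = 888 and 1.09N + M = 718.
Substituting M = 718 - 1.09N into the first: N(1 - 1.77·1.09) = 888 - 1.77·718.
So N* = -383/-0.929 = 412, and then M* = 718 - 1.09·412 = 269.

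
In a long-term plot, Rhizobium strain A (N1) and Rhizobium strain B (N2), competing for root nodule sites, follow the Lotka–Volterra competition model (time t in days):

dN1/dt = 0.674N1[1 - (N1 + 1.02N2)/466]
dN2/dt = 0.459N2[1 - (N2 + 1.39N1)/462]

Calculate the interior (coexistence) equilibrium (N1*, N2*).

N1* ≈ 12.5, N2* ≈ 445

Setting both brackets to zero gives the nullclines N1 + 1.02N2 = 466 and 1.39N1 + N2 = 462.
Substituting N2 = 462 - 1.39N1 into the first: N1(1 - 1.02·1.39) = 466 - 1.02·462.
So N1* = -5.24/-0.418 = 12.5, and then N2* = 462 - 1.39·12.5 = 445.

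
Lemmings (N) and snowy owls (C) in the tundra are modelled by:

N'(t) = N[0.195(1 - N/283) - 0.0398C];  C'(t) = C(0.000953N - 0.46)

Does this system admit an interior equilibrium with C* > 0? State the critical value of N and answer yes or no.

The predator equation gives dC/dt > 0 only when N > 0.46/0.000953 = 483.
Without the predator, N → K = 283. Since 283 < 483, the predator cannot invade.

Threshold N = 483; K < 483, so no, the predator goes extinct.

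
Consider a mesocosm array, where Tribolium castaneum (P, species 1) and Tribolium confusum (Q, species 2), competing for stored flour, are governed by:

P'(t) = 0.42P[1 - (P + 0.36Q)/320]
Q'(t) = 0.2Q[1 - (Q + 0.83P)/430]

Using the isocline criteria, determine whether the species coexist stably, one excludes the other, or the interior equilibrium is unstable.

Compare the nullcline intercepts: K1/α12 = 320/0.36 = 889 > K2 = 430; K2/α21 = 430/0.83 = 518 > K1 = 320.
Since both inequalities hold, each species can invade when rare, so the interior equilibrium is stable.

stable coexistence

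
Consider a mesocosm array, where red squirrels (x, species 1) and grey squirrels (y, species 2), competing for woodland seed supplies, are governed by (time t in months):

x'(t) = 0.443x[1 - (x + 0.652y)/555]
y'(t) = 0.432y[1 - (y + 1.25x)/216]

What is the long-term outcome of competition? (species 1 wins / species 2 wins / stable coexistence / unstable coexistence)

Compare the nullcline intercepts: K1/α12 = 555/0.652 = 851 > K2 = 216; K2/α21 = 216/1.25 = 173 < K1 = 555.
Since the inequalities point opposite ways, species 1 can invade but species 2 cannot.

species 1 excludes species 2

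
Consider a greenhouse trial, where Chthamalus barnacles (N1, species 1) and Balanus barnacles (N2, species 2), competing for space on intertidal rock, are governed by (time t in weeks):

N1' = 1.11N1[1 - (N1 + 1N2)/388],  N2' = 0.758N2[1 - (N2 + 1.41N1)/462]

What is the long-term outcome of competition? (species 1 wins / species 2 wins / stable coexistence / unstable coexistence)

unstable coexistence (outcome depends on initial conditions)

Compare the nullcline intercepts: K1/α12 = 388/1 = 388 < K2 = 462; K2/α21 = 462/1.41 = 328 < K1 = 388.
Since both are reversed, neither can invade when rare; the interior point is a saddle.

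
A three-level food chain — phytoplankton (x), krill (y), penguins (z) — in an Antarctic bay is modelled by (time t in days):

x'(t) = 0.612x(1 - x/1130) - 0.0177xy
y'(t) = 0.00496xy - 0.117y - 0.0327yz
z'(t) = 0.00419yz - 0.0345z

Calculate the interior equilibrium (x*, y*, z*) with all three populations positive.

From dz/dt = 0: 0.00419y* = 0.0345, so y* = 8.23.
From dx/dt = 0: 0.612(1 - x*/1130) = 0.0177·8.23, giving x* = 1130·(1 - 0.238) = 861.
From dy/dt = 0: 0.00496·861 - 0.117 = 0.0327z*, so z* = 4.15/0.0327 = 127.

x* ≈ 861, y* ≈ 8.23, z* ≈ 127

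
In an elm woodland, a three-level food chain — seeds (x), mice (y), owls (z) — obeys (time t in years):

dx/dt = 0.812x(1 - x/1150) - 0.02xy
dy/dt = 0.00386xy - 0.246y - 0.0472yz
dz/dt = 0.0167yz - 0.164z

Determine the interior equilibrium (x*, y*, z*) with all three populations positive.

x* ≈ 872, y* ≈ 9.82, z* ≈ 66.1

From dz/dt = 0: 0.0167y* = 0.164, so y* = 9.82.
From dx/dt = 0: 0.812(1 - x*/1150) = 0.02·9.82, giving x* = 1150·(1 - 0.242) = 872.
From dy/dt = 0: 0.00386·872 - 0.246 = 0.0472z*, so z* = 3.12/0.0472 = 66.1.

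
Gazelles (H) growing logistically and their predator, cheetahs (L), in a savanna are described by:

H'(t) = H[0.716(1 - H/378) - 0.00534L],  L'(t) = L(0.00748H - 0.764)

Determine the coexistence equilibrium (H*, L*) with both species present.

H* ≈ 102, L* ≈ 97.9

From dL/dt = 0 with L > 0: 0.00748H* = 0.764, so H* = 102.
Substitute into dH/dt = 0: 0.716(1 - 102/378) = 0.00534L*.
The bracket is 0.73, giving L* = 0.523/0.00534 = 97.9.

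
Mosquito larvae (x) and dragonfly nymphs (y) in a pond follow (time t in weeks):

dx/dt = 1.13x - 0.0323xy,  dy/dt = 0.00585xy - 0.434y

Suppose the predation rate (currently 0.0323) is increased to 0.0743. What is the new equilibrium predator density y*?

y* ≈ 15.2

At the interior fixed point, setting dx/dt = 0 with x > 0 fixes y* = (prey growth rate)/(xy coefficient) — independent of the other coefficients.
With the change, y* = 1.13/0.0743 = 15.2; it falls from 35.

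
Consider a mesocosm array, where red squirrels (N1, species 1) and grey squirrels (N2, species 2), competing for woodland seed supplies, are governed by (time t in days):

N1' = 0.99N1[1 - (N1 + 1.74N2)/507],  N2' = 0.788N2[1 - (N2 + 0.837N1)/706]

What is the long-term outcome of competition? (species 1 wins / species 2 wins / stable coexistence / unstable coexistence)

species 2 excludes species 1

Compare the nullcline intercepts: K1/α12 = 507/1.74 = 291 < K2 = 706; K2/α21 = 706/0.837 = 843 > K1 = 507.
Since the inequalities point opposite ways, species 2 can invade but species 1 cannot.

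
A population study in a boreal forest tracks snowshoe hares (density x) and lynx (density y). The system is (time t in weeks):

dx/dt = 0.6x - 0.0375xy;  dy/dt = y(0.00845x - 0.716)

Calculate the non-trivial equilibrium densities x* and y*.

x* ≈ 84.7, y* ≈ 16

Set dy/dt = 0 with y > 0: 0.00845x - 0.716 = 0, so x* = 0.716/0.00845 = 84.7.
Set dx/dt = 0 with x > 0: 0.6 - 0.0375y = 0, so y* = 0.6/0.0375 = 16.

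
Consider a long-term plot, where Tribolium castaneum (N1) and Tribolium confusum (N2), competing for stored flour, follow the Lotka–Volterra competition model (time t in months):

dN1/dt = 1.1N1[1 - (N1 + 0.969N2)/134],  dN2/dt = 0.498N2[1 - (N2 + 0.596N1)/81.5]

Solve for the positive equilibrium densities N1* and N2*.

Setting both brackets to zero gives the nullclines N1 + 0.969N2 = 134 and 0.596N1 + N2 = 81.5.
Substituting N2 = 81.5 - 0.596N1 into the first: N1(1 - 0.969·0.596) = 134 - 0.969·81.5.
So N1* = 55/0.422 = 130, and then N2* = 81.5 - 0.596·130 = 3.87.

N1* ≈ 130, N2* ≈ 3.87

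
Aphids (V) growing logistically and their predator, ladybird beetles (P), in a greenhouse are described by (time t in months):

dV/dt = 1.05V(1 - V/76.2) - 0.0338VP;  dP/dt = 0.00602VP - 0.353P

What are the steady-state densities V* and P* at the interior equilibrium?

From dP/dt = 0 with P > 0: 0.00602V* = 0.353, so V* = 58.6.
Substitute into dV/dt = 0: 1.05(1 - 58.6/76.2) = 0.0338P*.
The bracket is 0.23, giving P* = 0.242/0.0338 = 7.16.

V* ≈ 58.6, P* ≈ 7.16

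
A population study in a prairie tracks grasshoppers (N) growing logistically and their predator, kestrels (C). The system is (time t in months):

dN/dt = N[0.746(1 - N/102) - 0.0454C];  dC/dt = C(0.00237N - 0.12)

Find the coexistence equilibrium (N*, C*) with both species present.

From dC/dt = 0 with C > 0: 0.00237N* = 0.12, so N* = 50.6.
Substitute into dN/dt = 0: 0.746(1 - 50.6/102) = 0.0454C*.
The bracket is 0.504, giving C* = 0.376/0.0454 = 8.27.

N* ≈ 50.6, C* ≈ 8.27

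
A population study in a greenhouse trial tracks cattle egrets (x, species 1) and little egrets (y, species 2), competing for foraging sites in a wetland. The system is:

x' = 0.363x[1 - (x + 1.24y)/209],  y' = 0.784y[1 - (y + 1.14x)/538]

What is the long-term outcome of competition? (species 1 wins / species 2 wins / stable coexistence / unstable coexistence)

Compare the nullcline intercepts: K1/α12 = 209/1.24 = 169 < K2 = 538; K2/α21 = 538/1.14 = 472 > K1 = 209.
Since the inequalities point opposite ways, species 2 can invade but species 1 cannot.

species 2 excludes species 1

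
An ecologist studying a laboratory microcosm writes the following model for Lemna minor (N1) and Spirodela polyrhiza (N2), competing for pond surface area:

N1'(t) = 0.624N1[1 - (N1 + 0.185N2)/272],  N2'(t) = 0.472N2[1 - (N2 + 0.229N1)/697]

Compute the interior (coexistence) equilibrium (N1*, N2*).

N1* ≈ 149, N2* ≈ 663

Setting both brackets to zero gives the nullclines N1 + 0.185N2 = 272 and 0.229N1 + N2 = 697.
Substituting N2 = 697 - 0.229N1 into the first: N1(1 - 0.185·0.229) = 272 - 0.185·697.
So N1* = 143/0.958 = 149, and then N2* = 697 - 0.229·149 = 663.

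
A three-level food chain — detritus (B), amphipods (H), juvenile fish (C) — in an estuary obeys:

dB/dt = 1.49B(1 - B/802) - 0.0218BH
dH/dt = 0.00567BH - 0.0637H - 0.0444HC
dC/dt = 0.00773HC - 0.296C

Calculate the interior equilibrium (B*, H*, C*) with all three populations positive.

B* ≈ 353, H* ≈ 38.3, C* ≈ 43.6

From dC/dt = 0: 0.00773H* = 0.296, so H* = 38.3.
From dB/dt = 0: 1.49(1 - B*/802) = 0.0218·38.3, giving B* = 802·(1 - 0.56) = 353.
From dH/dt = 0: 0.00567·353 - 0.0637 = 0.0444C*, so C* = 1.94/0.0444 = 43.6.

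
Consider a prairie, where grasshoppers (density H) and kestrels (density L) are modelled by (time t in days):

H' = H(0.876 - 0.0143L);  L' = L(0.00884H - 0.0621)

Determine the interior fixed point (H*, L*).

H* ≈ 7.02, L* ≈ 61.3

Set dL/dt = 0 with L > 0: 0.00884H - 0.0621 = 0, so H* = 0.0621/0.00884 = 7.02.
Set dH/dt = 0 with H > 0: 0.876 - 0.0143L = 0, so L* = 0.876/0.0143 = 61.3.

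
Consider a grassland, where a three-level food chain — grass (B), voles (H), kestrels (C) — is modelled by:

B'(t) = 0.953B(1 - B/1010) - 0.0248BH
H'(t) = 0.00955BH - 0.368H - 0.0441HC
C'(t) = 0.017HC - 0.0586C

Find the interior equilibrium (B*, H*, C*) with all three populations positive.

From dC/dt = 0: 0.017H* = 0.0586, so H* = 3.45.
From dB/dt = 0: 0.953(1 - B*/1010) = 0.0248·3.45, giving B* = 1010·(1 - 0.0897) = 919.
From dH/dt = 0: 0.00955·919 - 0.368 = 0.0441C*, so C* = 8.41/0.0441 = 191.

B* ≈ 919, H* ≈ 3.45, C* ≈ 191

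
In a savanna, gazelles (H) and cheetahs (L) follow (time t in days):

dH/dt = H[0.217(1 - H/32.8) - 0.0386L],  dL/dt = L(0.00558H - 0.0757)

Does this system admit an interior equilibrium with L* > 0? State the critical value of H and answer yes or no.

The predator equation gives dL/dt > 0 only when H > 0.0757/0.00558 = 13.6.
Without the predator, H → K = 32.8. Since 32.8 > 13.6, the predator can invade and persist.

Threshold H = 13.6; K > 13.6, so yes, the predator persists.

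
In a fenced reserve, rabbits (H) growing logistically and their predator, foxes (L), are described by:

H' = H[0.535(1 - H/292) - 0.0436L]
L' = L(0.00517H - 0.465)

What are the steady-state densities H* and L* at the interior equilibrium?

H* ≈ 89.9, L* ≈ 8.49

From dL/dt = 0 with L > 0: 0.00517H* = 0.465, so H* = 89.9.
Substitute into dH/dt = 0: 0.535(1 - 89.9/292) = 0.0436L*.
The bracket is 0.692, giving L* = 0.37/0.0436 = 8.49.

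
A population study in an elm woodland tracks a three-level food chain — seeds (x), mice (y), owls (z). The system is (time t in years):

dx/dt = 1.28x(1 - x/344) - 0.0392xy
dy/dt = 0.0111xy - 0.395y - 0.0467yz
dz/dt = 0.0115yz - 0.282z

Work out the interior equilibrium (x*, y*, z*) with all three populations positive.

From dz/dt = 0: 0.0115y* = 0.282, so y* = 24.5.
From dx/dt = 0: 1.28(1 - x*/344) = 0.0392·24.5, giving x* = 344·(1 - 0.751) = 85.7.
From dy/dt = 0: 0.0111·85.7 - 0.395 = 0.0467z*, so z* = 0.556/0.0467 = 11.9.

x* ≈ 85.7, y* ≈ 24.5, z* ≈ 11.9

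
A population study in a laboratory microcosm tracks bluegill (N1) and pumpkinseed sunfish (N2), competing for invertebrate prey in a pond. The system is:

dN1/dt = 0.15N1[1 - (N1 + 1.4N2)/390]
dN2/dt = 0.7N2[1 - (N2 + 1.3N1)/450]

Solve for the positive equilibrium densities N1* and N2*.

N1* ≈ 293, N2* ≈ 69.5

Setting both brackets to zero gives the nullclines N1 + 1.4N2 = 390 and 1.3N1 + N2 = 450.
Substituting N2 = 450 - 1.3N1 into the first: N1(1 - 1.4·1.3) = 390 - 1.4·450.
So N1* = -240/-0.82 = 293, and then N2* = 450 - 1.3·293 = 69.5.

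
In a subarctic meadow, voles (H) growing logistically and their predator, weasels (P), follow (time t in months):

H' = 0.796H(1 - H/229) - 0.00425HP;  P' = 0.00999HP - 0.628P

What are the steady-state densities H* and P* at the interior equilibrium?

H* ≈ 62.9, P* ≈ 136

From dP/dt = 0 with P > 0: 0.00999H* = 0.628, so H* = 62.9.
Substitute into dH/dt = 0: 0.796(1 - 62.9/229) = 0.00425P*.
The bracket is 0.725, giving P* = 0.577/0.00425 = 136.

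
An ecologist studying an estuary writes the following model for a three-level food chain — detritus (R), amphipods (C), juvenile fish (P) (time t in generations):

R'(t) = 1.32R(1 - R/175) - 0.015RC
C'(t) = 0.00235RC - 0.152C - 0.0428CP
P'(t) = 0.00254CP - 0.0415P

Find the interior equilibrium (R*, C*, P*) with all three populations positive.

R* ≈ 143, C* ≈ 16.3, P* ≈ 4.27

From dP/dt = 0: 0.00254C* = 0.0415, so C* = 16.3.
From dR/dt = 0: 1.32(1 - R*/175) = 0.015·16.3, giving R* = 175·(1 - 0.186) = 143.
From dC/dt = 0: 0.00235·143 - 0.152 = 0.0428P*, so P* = 0.183/0.0428 = 4.27.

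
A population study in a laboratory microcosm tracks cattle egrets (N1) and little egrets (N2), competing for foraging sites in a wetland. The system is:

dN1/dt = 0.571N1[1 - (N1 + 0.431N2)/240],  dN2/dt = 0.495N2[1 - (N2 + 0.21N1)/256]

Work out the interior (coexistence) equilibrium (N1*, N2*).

Setting both brackets to zero gives the nullclines N1 + 0.431N2 = 240 and 0.21N1 + N2 = 256.
Substituting N2 = 256 - 0.21N1 into the first: N1(1 - 0.431·0.21) = 240 - 0.431·256.
So N1* = 130/0.909 = 143, and then N2* = 256 - 0.21·143 = 226.

N1* ≈ 143, N2* ≈ 226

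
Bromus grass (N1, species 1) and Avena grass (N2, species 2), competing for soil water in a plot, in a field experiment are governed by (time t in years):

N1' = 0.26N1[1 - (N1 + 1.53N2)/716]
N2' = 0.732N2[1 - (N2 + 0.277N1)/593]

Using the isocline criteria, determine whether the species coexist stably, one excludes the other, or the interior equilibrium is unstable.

Compare the nullcline intercepts: K1/α12 = 716/1.53 = 468 < K2 = 593; K2/α21 = 593/0.277 = 2140 > K1 = 716.
Since the inequalities point opposite ways, species 2 can invade but species 1 cannot.

species 2 excludes species 1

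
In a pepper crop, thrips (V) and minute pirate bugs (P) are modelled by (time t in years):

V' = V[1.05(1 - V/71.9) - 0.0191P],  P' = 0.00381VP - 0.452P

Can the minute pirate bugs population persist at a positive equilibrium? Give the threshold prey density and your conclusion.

The predator equation gives dP/dt > 0 only when V > 0.452/0.00381 = 119.
Without the predator, V → K = 71.9. Since 71.9 < 119, the predator cannot invade.

Threshold V = 119; K < 119, so no, the predator goes extinct.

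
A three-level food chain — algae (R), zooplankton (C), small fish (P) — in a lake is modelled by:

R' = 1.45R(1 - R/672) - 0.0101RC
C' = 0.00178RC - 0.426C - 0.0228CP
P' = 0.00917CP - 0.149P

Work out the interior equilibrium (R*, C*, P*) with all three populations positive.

From dP/dt = 0: 0.00917C* = 0.149, so C* = 16.2.
From dR/dt = 0: 1.45(1 - R*/672) = 0.0101·16.2, giving R* = 672·(1 - 0.113) = 596.
From dC/dt = 0: 0.00178·596 - 0.426 = 0.0228P*, so P* = 0.635/0.0228 = 27.8.

R* ≈ 596, C* ≈ 16.2, P* ≈ 27.8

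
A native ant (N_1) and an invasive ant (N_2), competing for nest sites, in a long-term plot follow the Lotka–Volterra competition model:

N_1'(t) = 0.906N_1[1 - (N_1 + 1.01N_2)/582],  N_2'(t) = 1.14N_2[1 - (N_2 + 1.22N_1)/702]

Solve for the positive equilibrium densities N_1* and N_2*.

Setting both brackets to zero gives the nullclines N_1 + 1.01N_2 = 582 and 1.22N_1 + N_2 = 702.
Substituting N_2 = 702 - 1.22N_1 into the first: N_1(1 - 1.01·1.22) = 582 - 1.01·702.
So N_1* = -127/-0.232 = 547, and then N_2* = 702 - 1.22·547 = 34.6.

N_1* ≈ 547, N_2* ≈ 34.6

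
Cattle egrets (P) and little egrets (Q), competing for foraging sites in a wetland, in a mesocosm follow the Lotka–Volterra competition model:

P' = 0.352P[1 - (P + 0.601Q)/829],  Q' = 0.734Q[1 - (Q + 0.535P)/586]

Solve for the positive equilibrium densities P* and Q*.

Setting both brackets to zero gives the nullclines P + 0.601Q = 829 and 0.535P + Q = 586.
Substituting Q = 586 - 0.535P into the first: P(1 - 0.601·0.535) = 829 - 0.601·586.
So P* = 477/0.678 = 703, and then Q* = 586 - 0.535·703 = 210.

P* ≈ 703, Q* ≈ 210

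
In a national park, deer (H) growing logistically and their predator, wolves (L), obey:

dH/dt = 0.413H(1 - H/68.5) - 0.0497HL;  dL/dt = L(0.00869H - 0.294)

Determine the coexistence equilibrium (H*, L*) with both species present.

H* ≈ 33.8, L* ≈ 4.21

From dL/dt = 0 with L > 0: 0.00869H* = 0.294, so H* = 33.8.
Substitute into dH/dt = 0: 0.413(1 - 33.8/68.5) = 0.0497L*.
The bracket is 0.506, giving L* = 0.209/0.0497 = 4.21.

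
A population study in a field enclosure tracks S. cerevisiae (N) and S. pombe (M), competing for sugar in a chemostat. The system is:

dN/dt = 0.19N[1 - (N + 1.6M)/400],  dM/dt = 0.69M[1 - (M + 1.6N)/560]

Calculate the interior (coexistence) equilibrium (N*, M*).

N* ≈ 318, M* ≈ 51.3

Setting both brackets to zero gives the nullclines N + 1.6M = 400 and 1.6N + M = 560.
Substituting M = 560 - 1.6N into the first: N(1 - 1.6·1.6) = 400 - 1.6·560.
So N* = -496/-1.56 = 318, and then M* = 560 - 1.6·318 = 51.3.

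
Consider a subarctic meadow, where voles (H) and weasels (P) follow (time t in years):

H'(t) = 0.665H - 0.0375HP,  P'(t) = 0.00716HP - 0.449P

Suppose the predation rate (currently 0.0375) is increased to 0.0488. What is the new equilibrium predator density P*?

P* ≈ 13.6

At the interior fixed point, setting dH/dt = 0 with H > 0 fixes P* = (prey growth rate)/(HP coefficient) — independent of the other coefficients.
With the change, P* = 0.665/0.0488 = 13.6; it falls from 17.7.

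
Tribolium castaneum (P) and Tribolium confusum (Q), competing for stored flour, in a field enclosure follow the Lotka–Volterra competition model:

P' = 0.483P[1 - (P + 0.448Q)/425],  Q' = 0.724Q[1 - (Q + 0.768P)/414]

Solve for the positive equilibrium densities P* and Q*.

P* ≈ 365, Q* ≈ 134

Setting both brackets to zero gives the nullclines P + 0.448Q = 425 and 0.768P + Q = 414.
Substituting Q = 414 - 0.768P into the first: P(1 - 0.448·0.768) = 425 - 0.448·414.
So P* = 240/0.656 = 365, and then Q* = 414 - 0.768·365 = 134.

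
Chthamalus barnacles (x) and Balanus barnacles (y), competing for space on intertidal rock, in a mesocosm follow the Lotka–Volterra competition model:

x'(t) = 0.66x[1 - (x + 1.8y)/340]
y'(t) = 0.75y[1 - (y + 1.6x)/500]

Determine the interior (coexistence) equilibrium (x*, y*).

Setting both brackets to zero gives the nullclines x + 1.8y = 340 and 1.6x + y = 500.
Substituting y = 500 - 1.6x into the first: x(1 - 1.8·1.6) = 340 - 1.8·500.
So x* = -560/-1.88 = 298, and then y* = 500 - 1.6·298 = 23.4.

x* ≈ 298, y* ≈ 23.4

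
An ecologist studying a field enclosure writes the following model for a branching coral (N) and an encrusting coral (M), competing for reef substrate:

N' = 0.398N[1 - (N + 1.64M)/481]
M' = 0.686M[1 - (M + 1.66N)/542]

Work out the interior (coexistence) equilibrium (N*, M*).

N* ≈ 237, M* ≈ 149

Setting both brackets to zero gives the nullclines N + 1.64M = 481 and 1.66N + M = 542.
Substituting M = 542 - 1.66N into the first: N(1 - 1.64·1.66) = 481 - 1.64·542.
So N* = -408/-1.72 = 237, and then M* = 542 - 1.66·237 = 149.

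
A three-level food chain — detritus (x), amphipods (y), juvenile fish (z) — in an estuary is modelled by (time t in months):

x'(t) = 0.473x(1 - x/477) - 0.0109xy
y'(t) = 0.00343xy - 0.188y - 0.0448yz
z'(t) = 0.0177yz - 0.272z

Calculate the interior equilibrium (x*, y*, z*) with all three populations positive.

x* ≈ 308, y* ≈ 15.4, z* ≈ 19.4

From dz/dt = 0: 0.0177y* = 0.272, so y* = 15.4.
From dx/dt = 0: 0.473(1 - x*/477) = 0.0109·15.4, giving x* = 477·(1 - 0.354) = 308.
From dy/dt = 0: 0.00343·308 - 0.188 = 0.0448z*, so z* = 0.869/0.0448 = 19.4.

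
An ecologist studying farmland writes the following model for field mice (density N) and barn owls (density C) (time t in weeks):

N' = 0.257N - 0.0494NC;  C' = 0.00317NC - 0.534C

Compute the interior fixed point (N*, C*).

N* ≈ 168, C* ≈ 5.2

Set dC/dt = 0 with C > 0: 0.00317N - 0.534 = 0, so N* = 0.534/0.00317 = 168.
Set dN/dt = 0 with N > 0: 0.257 - 0.0494C = 0, so C* = 0.257/0.0494 = 5.2.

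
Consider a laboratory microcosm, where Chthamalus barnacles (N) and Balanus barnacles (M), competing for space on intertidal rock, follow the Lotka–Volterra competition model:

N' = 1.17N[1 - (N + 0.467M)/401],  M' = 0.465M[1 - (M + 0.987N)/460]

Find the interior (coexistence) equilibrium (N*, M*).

Setting both brackets to zero gives the nullclines N + 0.467M = 401 and 0.987N + M = 460.
Substituting M = 460 - 0.987N into the first: N(1 - 0.467·0.987) = 401 - 0.467·460.
So N* = 186/0.539 = 345, and then M* = 460 - 0.987·345 = 119.

N* ≈ 345, M* ≈ 119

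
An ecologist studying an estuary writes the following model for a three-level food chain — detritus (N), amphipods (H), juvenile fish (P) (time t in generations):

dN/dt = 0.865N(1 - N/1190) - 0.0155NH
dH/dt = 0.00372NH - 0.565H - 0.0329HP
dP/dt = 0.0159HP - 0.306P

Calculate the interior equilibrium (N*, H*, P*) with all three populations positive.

N* ≈ 780, H* ≈ 19.2, P* ≈ 71

From dP/dt = 0: 0.0159H* = 0.306, so H* = 19.2.
From dN/dt = 0: 0.865(1 - N*/1190) = 0.0155·19.2, giving N* = 1190·(1 - 0.345) = 780.
From dH/dt = 0: 0.00372·780 - 0.565 = 0.0329P*, so P* = 2.34/0.0329 = 71.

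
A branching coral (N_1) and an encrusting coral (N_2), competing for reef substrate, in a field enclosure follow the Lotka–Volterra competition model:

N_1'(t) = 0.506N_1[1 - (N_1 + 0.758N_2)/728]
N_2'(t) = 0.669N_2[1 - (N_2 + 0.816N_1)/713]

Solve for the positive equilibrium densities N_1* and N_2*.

Setting both brackets to zero gives the nullclines N_1 + 0.758N_2 = 728 and 0.816N_1 + N_2 = 713.
Substituting N_2 = 713 - 0.816N_1 into the first: N_1(1 - 0.758·0.816) = 728 - 0.758·713.
So N_1* = 188/0.381 = 492, and then N_2* = 713 - 0.816·492 = 312.

N_1* ≈ 492, N_2* ≈ 312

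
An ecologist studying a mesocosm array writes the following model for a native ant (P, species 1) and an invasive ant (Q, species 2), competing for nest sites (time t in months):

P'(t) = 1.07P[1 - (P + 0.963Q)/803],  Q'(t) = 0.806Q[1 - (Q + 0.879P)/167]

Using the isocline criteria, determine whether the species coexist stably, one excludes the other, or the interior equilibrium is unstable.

species 1 excludes species 2

Compare the nullcline intercepts: K1/α12 = 803/0.963 = 834 > K2 = 167; K2/α21 = 167/0.879 = 190 < K1 = 803.
Since the inequalities point opposite ways, species 1 can invade but species 2 cannot.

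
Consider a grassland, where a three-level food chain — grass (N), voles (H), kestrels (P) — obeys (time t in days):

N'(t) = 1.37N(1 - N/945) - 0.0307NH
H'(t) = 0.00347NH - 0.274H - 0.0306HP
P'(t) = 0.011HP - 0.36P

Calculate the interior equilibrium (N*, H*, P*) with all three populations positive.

N* ≈ 252, H* ≈ 32.7, P* ≈ 19.6

From dP/dt = 0: 0.011H* = 0.36, so H* = 32.7.
From dN/dt = 0: 1.37(1 - N*/945) = 0.0307·32.7, giving N* = 945·(1 - 0.733) = 252.
From dH/dt = 0: 0.00347·252 - 0.274 = 0.0306P*, so P* = 0.6/0.0306 = 19.6.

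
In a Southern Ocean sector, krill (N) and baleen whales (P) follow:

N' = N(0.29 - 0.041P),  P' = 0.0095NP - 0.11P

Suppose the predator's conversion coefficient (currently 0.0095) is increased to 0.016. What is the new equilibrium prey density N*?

At the interior fixed point, setting dP/dt = 0 with P > 0 fixes N* = (predator death rate)/(NP coefficient) — independent of the other coefficients.
With the change, N* = 0.11/0.016 = 6.88; it falls from 11.6.

N* ≈ 6.88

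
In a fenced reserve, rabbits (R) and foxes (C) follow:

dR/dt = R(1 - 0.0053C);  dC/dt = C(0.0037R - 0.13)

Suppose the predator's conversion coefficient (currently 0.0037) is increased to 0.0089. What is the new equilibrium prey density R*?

At the interior fixed point, setting dC/dt = 0 with C > 0 fixes R* = (predator death rate)/(RC coefficient) — independent of the other coefficients.
With the change, R* = 0.13/0.0089 = 14.6; it falls from 35.1.

R* ≈ 14.6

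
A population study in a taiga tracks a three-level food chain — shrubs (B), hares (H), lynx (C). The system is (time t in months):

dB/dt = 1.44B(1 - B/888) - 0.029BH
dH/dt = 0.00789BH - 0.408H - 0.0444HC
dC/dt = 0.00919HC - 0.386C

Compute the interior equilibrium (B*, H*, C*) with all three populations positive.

B* ≈ 137, H* ≈ 42, C* ≈ 15.1

From dC/dt = 0: 0.00919H* = 0.386, so H* = 42.
From dB/dt = 0: 1.44(1 - B*/888) = 0.029·42, giving B* = 888·(1 - 0.846) = 137.
From dH/dt = 0: 0.00789·137 - 0.408 = 0.0444C*, so C* = 0.672/0.0444 = 15.1.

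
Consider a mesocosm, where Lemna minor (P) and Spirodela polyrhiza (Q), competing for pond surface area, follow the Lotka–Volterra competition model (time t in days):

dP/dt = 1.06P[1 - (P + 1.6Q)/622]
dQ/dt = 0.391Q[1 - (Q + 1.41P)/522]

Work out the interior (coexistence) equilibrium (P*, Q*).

P* ≈ 170, Q* ≈ 283

Setting both brackets to zero gives the nullclines P + 1.6Q = 622 and 1.41P + Q = 522.
Substituting Q = 522 - 1.41P into the first: P(1 - 1.6·1.41) = 622 - 1.6·522.
So P* = -213/-1.26 = 170, and then Q* = 522 - 1.41·170 = 283.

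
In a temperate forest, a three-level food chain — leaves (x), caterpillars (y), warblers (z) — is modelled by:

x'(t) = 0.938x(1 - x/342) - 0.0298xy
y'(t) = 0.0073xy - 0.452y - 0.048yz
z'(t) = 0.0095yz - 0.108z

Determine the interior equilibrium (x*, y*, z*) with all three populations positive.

x* ≈ 218, y* ≈ 11.4, z* ≈ 23.8

From dz/dt = 0: 0.0095y* = 0.108, so y* = 11.4.
From dx/dt = 0: 0.938(1 - x*/342) = 0.0298·11.4, giving x* = 342·(1 - 0.361) = 218.
From dy/dt = 0: 0.0073·218 - 0.452 = 0.048z*, so z* = 1.14/0.048 = 23.8.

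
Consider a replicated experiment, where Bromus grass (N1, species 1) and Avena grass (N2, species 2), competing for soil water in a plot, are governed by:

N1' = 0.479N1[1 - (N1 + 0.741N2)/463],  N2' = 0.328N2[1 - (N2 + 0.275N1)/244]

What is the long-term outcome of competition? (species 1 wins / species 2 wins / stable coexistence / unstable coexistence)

stable coexistence

Compare the nullcline intercepts: K1/α12 = 463/0.741 = 625 > K2 = 244; K2/α21 = 244/0.275 = 887 > K1 = 463.
Since both inequalities hold, each species can invade when rare, so the interior equilibrium is stable.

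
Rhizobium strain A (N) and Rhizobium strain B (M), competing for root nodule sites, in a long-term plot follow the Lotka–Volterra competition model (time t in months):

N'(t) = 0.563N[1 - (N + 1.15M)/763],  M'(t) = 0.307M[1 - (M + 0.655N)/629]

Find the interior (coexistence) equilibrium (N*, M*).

N* ≈ 161, M* ≈ 524

Setting both brackets to zero gives the nullclines N + 1.15M = 763 and 0.655N + M = 629.
Substituting M = 629 - 0.655N into the first: N(1 - 1.15·0.655) = 763 - 1.15·629.
So N* = 39.7/0.247 = 161, and then M* = 629 - 0.655·161 = 524.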